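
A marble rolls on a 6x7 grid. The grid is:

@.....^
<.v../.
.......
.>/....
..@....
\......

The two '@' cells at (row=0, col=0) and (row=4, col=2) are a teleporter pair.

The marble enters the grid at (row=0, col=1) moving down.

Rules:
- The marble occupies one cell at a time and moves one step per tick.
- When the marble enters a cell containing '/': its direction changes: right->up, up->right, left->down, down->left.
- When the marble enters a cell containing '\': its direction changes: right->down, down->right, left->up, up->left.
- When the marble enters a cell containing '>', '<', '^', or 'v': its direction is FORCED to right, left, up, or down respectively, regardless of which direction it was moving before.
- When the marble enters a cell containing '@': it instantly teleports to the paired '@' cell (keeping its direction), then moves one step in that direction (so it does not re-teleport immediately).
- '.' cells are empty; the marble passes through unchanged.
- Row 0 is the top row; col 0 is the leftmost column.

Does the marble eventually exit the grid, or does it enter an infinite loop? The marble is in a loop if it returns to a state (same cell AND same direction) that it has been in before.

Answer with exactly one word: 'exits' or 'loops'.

Step 1: enter (0,1), '.' pass, move down to (1,1)
Step 2: enter (1,1), '.' pass, move down to (2,1)
Step 3: enter (2,1), '.' pass, move down to (3,1)
Step 4: enter (3,1), '>' forces down->right, move right to (3,2)
Step 5: enter (3,2), '/' deflects right->up, move up to (2,2)
Step 6: enter (2,2), '.' pass, move up to (1,2)
Step 7: enter (1,2), 'v' forces up->down, move down to (2,2)
Step 8: enter (2,2), '.' pass, move down to (3,2)
Step 9: enter (3,2), '/' deflects down->left, move left to (3,1)
Step 10: enter (3,1), '>' forces left->right, move right to (3,2)
Step 11: at (3,2) dir=right — LOOP DETECTED (seen before)

Answer: loops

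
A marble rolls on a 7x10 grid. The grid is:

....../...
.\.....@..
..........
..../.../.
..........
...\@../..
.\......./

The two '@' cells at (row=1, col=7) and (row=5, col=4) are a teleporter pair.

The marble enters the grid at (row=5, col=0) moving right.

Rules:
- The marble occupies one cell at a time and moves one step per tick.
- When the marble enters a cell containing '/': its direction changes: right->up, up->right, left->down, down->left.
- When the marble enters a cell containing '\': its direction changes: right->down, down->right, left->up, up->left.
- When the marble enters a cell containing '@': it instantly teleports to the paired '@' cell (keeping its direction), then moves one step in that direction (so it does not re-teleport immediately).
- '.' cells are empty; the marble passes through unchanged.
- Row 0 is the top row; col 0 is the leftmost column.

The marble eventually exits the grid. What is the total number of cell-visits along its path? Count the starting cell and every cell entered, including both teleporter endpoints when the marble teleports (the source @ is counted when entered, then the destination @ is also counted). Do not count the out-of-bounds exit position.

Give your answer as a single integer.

Answer: 5

Derivation:
Step 1: enter (5,0), '.' pass, move right to (5,1)
Step 2: enter (5,1), '.' pass, move right to (5,2)
Step 3: enter (5,2), '.' pass, move right to (5,3)
Step 4: enter (5,3), '\' deflects right->down, move down to (6,3)
Step 5: enter (6,3), '.' pass, move down to (7,3)
Step 6: at (7,3) — EXIT via bottom edge, pos 3
Path length (cell visits): 5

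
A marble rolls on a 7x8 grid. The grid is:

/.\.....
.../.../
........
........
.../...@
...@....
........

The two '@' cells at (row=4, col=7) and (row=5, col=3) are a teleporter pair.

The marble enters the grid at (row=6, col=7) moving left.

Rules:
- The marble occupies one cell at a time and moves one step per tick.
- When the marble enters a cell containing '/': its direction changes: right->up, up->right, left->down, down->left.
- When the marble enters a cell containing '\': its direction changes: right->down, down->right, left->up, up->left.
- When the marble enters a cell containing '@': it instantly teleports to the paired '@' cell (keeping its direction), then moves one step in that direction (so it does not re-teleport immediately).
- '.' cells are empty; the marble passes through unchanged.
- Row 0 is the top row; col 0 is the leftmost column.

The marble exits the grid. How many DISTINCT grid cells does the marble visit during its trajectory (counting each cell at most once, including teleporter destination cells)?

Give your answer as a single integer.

Answer: 8

Derivation:
Step 1: enter (6,7), '.' pass, move left to (6,6)
Step 2: enter (6,6), '.' pass, move left to (6,5)
Step 3: enter (6,5), '.' pass, move left to (6,4)
Step 4: enter (6,4), '.' pass, move left to (6,3)
Step 5: enter (6,3), '.' pass, move left to (6,2)
Step 6: enter (6,2), '.' pass, move left to (6,1)
Step 7: enter (6,1), '.' pass, move left to (6,0)
Step 8: enter (6,0), '.' pass, move left to (6,-1)
Step 9: at (6,-1) — EXIT via left edge, pos 6
Distinct cells visited: 8 (path length 8)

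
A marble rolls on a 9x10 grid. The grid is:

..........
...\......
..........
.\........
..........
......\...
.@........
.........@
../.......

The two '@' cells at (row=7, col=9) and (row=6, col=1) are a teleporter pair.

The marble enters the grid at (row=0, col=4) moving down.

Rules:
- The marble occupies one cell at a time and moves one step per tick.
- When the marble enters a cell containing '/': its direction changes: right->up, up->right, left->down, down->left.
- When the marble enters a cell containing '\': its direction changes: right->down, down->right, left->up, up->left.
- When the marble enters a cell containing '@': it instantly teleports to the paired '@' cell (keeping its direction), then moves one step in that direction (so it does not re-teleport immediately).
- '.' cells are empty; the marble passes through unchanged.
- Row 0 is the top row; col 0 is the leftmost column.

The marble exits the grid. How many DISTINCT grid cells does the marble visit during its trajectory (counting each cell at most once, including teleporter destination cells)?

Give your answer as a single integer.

Step 1: enter (0,4), '.' pass, move down to (1,4)
Step 2: enter (1,4), '.' pass, move down to (2,4)
Step 3: enter (2,4), '.' pass, move down to (3,4)
Step 4: enter (3,4), '.' pass, move down to (4,4)
Step 5: enter (4,4), '.' pass, move down to (5,4)
Step 6: enter (5,4), '.' pass, move down to (6,4)
Step 7: enter (6,4), '.' pass, move down to (7,4)
Step 8: enter (7,4), '.' pass, move down to (8,4)
Step 9: enter (8,4), '.' pass, move down to (9,4)
Step 10: at (9,4) — EXIT via bottom edge, pos 4
Distinct cells visited: 9 (path length 9)

Answer: 9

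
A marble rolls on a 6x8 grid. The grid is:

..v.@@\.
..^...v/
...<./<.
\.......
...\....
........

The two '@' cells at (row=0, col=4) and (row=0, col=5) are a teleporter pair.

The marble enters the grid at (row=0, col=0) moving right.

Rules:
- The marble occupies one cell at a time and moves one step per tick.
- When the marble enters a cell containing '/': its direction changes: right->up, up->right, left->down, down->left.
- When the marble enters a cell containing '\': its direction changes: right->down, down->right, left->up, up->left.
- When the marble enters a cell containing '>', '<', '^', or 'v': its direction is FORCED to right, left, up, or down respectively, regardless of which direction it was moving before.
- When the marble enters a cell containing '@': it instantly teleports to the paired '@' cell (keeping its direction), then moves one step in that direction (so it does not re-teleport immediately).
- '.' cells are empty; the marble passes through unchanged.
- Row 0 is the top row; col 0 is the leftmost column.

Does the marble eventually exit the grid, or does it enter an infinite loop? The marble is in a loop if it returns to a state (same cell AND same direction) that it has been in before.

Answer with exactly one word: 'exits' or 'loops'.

Answer: loops

Derivation:
Step 1: enter (0,0), '.' pass, move right to (0,1)
Step 2: enter (0,1), '.' pass, move right to (0,2)
Step 3: enter (0,2), 'v' forces right->down, move down to (1,2)
Step 4: enter (1,2), '^' forces down->up, move up to (0,2)
Step 5: enter (0,2), 'v' forces up->down, move down to (1,2)
Step 6: at (1,2) dir=down — LOOP DETECTED (seen before)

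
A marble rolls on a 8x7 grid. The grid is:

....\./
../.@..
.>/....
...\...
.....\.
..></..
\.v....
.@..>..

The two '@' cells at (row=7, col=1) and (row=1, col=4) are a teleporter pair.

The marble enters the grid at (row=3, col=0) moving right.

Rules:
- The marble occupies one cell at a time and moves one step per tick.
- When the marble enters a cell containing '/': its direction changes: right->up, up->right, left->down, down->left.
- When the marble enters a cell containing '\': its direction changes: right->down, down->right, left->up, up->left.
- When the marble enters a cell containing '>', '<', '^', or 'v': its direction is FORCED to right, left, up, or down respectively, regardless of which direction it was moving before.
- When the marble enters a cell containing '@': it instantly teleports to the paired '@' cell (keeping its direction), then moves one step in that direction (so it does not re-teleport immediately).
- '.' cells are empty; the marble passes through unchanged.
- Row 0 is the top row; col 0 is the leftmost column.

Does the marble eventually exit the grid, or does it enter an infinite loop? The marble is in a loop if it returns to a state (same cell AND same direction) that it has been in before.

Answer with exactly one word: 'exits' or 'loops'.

Step 1: enter (3,0), '.' pass, move right to (3,1)
Step 2: enter (3,1), '.' pass, move right to (3,2)
Step 3: enter (3,2), '.' pass, move right to (3,3)
Step 4: enter (3,3), '\' deflects right->down, move down to (4,3)
Step 5: enter (4,3), '.' pass, move down to (5,3)
Step 6: enter (5,3), '<' forces down->left, move left to (5,2)
Step 7: enter (5,2), '>' forces left->right, move right to (5,3)
Step 8: enter (5,3), '<' forces right->left, move left to (5,2)
Step 9: at (5,2) dir=left — LOOP DETECTED (seen before)

Answer: loops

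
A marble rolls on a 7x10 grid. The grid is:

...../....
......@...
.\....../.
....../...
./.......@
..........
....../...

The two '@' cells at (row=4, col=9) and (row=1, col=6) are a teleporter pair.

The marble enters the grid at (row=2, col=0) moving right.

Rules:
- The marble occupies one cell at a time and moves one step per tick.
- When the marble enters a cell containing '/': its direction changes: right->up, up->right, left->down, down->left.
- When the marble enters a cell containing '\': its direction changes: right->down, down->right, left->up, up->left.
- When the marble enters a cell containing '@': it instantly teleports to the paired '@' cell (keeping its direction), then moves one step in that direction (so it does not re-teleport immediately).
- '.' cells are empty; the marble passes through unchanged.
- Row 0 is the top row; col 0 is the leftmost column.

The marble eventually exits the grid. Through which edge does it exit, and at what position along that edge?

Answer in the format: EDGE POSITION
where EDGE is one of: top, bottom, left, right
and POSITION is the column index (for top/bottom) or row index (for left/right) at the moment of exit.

Answer: left 4

Derivation:
Step 1: enter (2,0), '.' pass, move right to (2,1)
Step 2: enter (2,1), '\' deflects right->down, move down to (3,1)
Step 3: enter (3,1), '.' pass, move down to (4,1)
Step 4: enter (4,1), '/' deflects down->left, move left to (4,0)
Step 5: enter (4,0), '.' pass, move left to (4,-1)
Step 6: at (4,-1) — EXIT via left edge, pos 4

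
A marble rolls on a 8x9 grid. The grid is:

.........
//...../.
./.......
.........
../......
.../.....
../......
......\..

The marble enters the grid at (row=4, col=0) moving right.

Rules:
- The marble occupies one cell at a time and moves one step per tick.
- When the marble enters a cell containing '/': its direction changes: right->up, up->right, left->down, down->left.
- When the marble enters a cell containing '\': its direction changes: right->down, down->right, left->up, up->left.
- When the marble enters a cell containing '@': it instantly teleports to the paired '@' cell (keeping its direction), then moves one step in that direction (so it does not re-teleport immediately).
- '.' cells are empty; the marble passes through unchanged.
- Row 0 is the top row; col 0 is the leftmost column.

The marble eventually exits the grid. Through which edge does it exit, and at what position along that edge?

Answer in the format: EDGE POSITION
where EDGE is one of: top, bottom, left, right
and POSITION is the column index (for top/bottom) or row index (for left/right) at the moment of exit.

Step 1: enter (4,0), '.' pass, move right to (4,1)
Step 2: enter (4,1), '.' pass, move right to (4,2)
Step 3: enter (4,2), '/' deflects right->up, move up to (3,2)
Step 4: enter (3,2), '.' pass, move up to (2,2)
Step 5: enter (2,2), '.' pass, move up to (1,2)
Step 6: enter (1,2), '.' pass, move up to (0,2)
Step 7: enter (0,2), '.' pass, move up to (-1,2)
Step 8: at (-1,2) — EXIT via top edge, pos 2

Answer: top 2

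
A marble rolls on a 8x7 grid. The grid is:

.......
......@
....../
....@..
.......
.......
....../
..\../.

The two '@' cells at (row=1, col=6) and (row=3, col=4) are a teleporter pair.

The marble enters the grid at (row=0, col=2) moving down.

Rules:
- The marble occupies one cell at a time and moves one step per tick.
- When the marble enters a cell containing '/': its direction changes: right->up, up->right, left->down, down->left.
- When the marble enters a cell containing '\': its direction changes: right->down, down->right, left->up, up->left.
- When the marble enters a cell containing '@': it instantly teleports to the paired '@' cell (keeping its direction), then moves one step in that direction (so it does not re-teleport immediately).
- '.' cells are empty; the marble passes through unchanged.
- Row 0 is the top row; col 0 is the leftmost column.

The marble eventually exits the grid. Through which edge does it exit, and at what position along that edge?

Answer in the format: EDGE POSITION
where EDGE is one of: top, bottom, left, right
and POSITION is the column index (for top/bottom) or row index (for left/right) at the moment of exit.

Answer: top 5

Derivation:
Step 1: enter (0,2), '.' pass, move down to (1,2)
Step 2: enter (1,2), '.' pass, move down to (2,2)
Step 3: enter (2,2), '.' pass, move down to (3,2)
Step 4: enter (3,2), '.' pass, move down to (4,2)
Step 5: enter (4,2), '.' pass, move down to (5,2)
Step 6: enter (5,2), '.' pass, move down to (6,2)
Step 7: enter (6,2), '.' pass, move down to (7,2)
Step 8: enter (7,2), '\' deflects down->right, move right to (7,3)
Step 9: enter (7,3), '.' pass, move right to (7,4)
Step 10: enter (7,4), '.' pass, move right to (7,5)
Step 11: enter (7,5), '/' deflects right->up, move up to (6,5)
Step 12: enter (6,5), '.' pass, move up to (5,5)
Step 13: enter (5,5), '.' pass, move up to (4,5)
Step 14: enter (4,5), '.' pass, move up to (3,5)
Step 15: enter (3,5), '.' pass, move up to (2,5)
Step 16: enter (2,5), '.' pass, move up to (1,5)
Step 17: enter (1,5), '.' pass, move up to (0,5)
Step 18: enter (0,5), '.' pass, move up to (-1,5)
Step 19: at (-1,5) — EXIT via top edge, pos 5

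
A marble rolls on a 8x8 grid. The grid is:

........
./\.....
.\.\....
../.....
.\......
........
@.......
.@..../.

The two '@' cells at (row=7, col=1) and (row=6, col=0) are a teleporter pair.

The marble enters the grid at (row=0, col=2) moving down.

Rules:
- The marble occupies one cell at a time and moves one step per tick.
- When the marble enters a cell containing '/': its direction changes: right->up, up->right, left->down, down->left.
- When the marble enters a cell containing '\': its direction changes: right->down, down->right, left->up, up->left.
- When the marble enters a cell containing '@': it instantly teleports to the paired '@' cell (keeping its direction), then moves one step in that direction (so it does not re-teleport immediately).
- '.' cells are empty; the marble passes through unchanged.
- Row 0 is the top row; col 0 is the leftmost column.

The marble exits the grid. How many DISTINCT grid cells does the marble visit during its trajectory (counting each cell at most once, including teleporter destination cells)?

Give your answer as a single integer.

Step 1: enter (0,2), '.' pass, move down to (1,2)
Step 2: enter (1,2), '\' deflects down->right, move right to (1,3)
Step 3: enter (1,3), '.' pass, move right to (1,4)
Step 4: enter (1,4), '.' pass, move right to (1,5)
Step 5: enter (1,5), '.' pass, move right to (1,6)
Step 6: enter (1,6), '.' pass, move right to (1,7)
Step 7: enter (1,7), '.' pass, move right to (1,8)
Step 8: at (1,8) — EXIT via right edge, pos 1
Distinct cells visited: 7 (path length 7)

Answer: 7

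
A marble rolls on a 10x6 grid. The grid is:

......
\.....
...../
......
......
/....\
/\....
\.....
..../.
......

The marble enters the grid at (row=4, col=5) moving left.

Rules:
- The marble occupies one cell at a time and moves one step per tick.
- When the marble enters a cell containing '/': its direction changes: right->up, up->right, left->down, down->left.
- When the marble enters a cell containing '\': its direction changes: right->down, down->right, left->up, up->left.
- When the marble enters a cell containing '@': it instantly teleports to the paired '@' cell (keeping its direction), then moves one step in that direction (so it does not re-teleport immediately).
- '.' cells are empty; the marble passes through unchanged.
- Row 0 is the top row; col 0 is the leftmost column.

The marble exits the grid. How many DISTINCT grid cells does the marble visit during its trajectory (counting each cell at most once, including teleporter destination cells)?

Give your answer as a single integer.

Answer: 6

Derivation:
Step 1: enter (4,5), '.' pass, move left to (4,4)
Step 2: enter (4,4), '.' pass, move left to (4,3)
Step 3: enter (4,3), '.' pass, move left to (4,2)
Step 4: enter (4,2), '.' pass, move left to (4,1)
Step 5: enter (4,1), '.' pass, move left to (4,0)
Step 6: enter (4,0), '.' pass, move left to (4,-1)
Step 7: at (4,-1) — EXIT via left edge, pos 4
Distinct cells visited: 6 (path length 6)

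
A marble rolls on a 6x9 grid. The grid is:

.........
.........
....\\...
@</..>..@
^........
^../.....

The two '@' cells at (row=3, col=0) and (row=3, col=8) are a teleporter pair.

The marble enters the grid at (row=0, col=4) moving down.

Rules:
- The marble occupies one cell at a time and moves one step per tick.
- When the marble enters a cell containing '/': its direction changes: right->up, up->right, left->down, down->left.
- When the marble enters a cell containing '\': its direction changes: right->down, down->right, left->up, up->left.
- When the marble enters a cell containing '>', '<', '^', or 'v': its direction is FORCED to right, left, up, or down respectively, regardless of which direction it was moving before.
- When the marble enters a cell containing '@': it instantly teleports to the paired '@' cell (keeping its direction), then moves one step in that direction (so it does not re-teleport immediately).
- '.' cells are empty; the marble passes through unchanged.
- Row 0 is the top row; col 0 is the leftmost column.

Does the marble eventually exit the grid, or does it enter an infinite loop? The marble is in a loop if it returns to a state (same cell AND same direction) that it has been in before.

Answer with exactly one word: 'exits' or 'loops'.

Answer: loops

Derivation:
Step 1: enter (0,4), '.' pass, move down to (1,4)
Step 2: enter (1,4), '.' pass, move down to (2,4)
Step 3: enter (2,4), '\' deflects down->right, move right to (2,5)
Step 4: enter (2,5), '\' deflects right->down, move down to (3,5)
Step 5: enter (3,5), '>' forces down->right, move right to (3,6)
Step 6: enter (3,6), '.' pass, move right to (3,7)
Step 7: enter (3,7), '.' pass, move right to (3,8)
Step 8: enter (3,8), '@' teleport (3,8)->(3,0), also enter (3,0), move right to (3,1)
Step 9: enter (3,1), '<' forces right->left, move left to (3,0)
Step 10: enter (3,0), '@' teleport (3,0)->(3,8), also enter (3,8), move left to (3,7)
Step 11: enter (3,7), '.' pass, move left to (3,6)
Step 12: enter (3,6), '.' pass, move left to (3,5)
Step 13: enter (3,5), '>' forces left->right, move right to (3,6)
Step 14: at (3,6) dir=right — LOOP DETECTED (seen before)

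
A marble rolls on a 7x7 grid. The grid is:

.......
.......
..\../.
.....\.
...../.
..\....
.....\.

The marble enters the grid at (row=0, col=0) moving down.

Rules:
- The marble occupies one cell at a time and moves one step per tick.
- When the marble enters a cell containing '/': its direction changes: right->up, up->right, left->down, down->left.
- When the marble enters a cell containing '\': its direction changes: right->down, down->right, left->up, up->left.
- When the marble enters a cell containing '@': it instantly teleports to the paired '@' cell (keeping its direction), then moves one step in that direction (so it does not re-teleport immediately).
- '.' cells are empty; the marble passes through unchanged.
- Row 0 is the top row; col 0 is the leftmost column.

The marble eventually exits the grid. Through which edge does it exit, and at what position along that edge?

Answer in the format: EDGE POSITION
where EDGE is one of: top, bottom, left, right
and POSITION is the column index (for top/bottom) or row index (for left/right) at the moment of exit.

Step 1: enter (0,0), '.' pass, move down to (1,0)
Step 2: enter (1,0), '.' pass, move down to (2,0)
Step 3: enter (2,0), '.' pass, move down to (3,0)
Step 4: enter (3,0), '.' pass, move down to (4,0)
Step 5: enter (4,0), '.' pass, move down to (5,0)
Step 6: enter (5,0), '.' pass, move down to (6,0)
Step 7: enter (6,0), '.' pass, move down to (7,0)
Step 8: at (7,0) — EXIT via bottom edge, pos 0

Answer: bottom 0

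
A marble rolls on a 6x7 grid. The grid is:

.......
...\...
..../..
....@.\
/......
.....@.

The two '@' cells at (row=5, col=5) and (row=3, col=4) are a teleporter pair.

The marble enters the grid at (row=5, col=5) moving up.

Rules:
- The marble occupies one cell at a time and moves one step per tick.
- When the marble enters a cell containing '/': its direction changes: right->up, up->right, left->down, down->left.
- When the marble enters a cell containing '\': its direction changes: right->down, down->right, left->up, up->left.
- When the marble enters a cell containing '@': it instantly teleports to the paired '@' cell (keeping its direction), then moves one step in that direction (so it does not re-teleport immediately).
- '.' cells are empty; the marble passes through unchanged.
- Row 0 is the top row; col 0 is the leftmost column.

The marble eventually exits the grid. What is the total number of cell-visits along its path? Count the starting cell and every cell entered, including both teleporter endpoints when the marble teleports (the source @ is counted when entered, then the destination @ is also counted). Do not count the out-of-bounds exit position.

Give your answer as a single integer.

Step 1: enter (5,5), '@' teleport (5,5)->(3,4), also enter (3,4), move up to (2,4)
Step 2: enter (2,4), '/' deflects up->right, move right to (2,5)
Step 3: enter (2,5), '.' pass, move right to (2,6)
Step 4: enter (2,6), '.' pass, move right to (2,7)
Step 5: at (2,7) — EXIT via right edge, pos 2
Path length (cell visits): 5

Answer: 5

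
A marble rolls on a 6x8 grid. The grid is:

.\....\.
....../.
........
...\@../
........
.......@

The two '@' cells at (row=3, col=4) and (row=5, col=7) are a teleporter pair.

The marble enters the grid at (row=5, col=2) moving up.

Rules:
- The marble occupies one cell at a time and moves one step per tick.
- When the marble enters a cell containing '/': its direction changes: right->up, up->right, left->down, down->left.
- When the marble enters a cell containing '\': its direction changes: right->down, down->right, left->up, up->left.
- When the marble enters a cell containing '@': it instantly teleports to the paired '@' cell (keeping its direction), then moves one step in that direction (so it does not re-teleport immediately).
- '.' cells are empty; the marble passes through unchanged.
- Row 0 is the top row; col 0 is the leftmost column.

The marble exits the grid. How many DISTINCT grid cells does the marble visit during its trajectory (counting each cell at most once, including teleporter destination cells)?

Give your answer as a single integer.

Answer: 6

Derivation:
Step 1: enter (5,2), '.' pass, move up to (4,2)
Step 2: enter (4,2), '.' pass, move up to (3,2)
Step 3: enter (3,2), '.' pass, move up to (2,2)
Step 4: enter (2,2), '.' pass, move up to (1,2)
Step 5: enter (1,2), '.' pass, move up to (0,2)
Step 6: enter (0,2), '.' pass, move up to (-1,2)
Step 7: at (-1,2) — EXIT via top edge, pos 2
Distinct cells visited: 6 (path length 6)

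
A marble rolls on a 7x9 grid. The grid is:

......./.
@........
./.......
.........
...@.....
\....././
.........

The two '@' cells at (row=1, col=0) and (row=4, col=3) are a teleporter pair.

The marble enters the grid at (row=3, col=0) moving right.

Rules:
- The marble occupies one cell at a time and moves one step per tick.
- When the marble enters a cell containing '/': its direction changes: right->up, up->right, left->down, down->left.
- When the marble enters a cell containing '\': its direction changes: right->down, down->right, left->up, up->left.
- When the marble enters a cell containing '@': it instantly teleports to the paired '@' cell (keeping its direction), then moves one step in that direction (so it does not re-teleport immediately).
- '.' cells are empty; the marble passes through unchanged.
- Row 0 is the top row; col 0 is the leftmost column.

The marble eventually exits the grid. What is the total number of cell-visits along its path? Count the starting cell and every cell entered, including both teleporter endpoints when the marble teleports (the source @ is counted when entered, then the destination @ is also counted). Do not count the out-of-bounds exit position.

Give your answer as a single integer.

Step 1: enter (3,0), '.' pass, move right to (3,1)
Step 2: enter (3,1), '.' pass, move right to (3,2)
Step 3: enter (3,2), '.' pass, move right to (3,3)
Step 4: enter (3,3), '.' pass, move right to (3,4)
Step 5: enter (3,4), '.' pass, move right to (3,5)
Step 6: enter (3,5), '.' pass, move right to (3,6)
Step 7: enter (3,6), '.' pass, move right to (3,7)
Step 8: enter (3,7), '.' pass, move right to (3,8)
Step 9: enter (3,8), '.' pass, move right to (3,9)
Step 10: at (3,9) — EXIT via right edge, pos 3
Path length (cell visits): 9

Answer: 9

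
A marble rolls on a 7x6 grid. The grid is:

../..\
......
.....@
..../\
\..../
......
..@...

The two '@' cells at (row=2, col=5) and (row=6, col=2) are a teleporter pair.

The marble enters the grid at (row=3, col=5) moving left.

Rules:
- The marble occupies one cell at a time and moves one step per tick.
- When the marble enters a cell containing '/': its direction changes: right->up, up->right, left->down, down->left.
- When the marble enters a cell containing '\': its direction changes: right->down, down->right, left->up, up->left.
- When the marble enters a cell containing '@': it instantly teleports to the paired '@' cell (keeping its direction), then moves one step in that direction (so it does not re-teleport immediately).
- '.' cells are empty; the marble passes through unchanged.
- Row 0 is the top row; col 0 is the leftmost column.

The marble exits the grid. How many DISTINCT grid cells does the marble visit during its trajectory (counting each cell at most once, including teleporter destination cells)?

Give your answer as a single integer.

Answer: 13

Derivation:
Step 1: enter (3,5), '\' deflects left->up, move up to (2,5)
Step 2: enter (2,5), '@' teleport (2,5)->(6,2), also enter (6,2), move up to (5,2)
Step 3: enter (5,2), '.' pass, move up to (4,2)
Step 4: enter (4,2), '.' pass, move up to (3,2)
Step 5: enter (3,2), '.' pass, move up to (2,2)
Step 6: enter (2,2), '.' pass, move up to (1,2)
Step 7: enter (1,2), '.' pass, move up to (0,2)
Step 8: enter (0,2), '/' deflects up->right, move right to (0,3)
Step 9: enter (0,3), '.' pass, move right to (0,4)
Step 10: enter (0,4), '.' pass, move right to (0,5)
Step 11: enter (0,5), '\' deflects right->down, move down to (1,5)
Step 12: enter (1,5), '.' pass, move down to (2,5)
Step 13: enter (2,5), '@' teleport (2,5)->(6,2), also enter (6,2), move down to (7,2)
Step 14: at (7,2) — EXIT via bottom edge, pos 2
Distinct cells visited: 13 (path length 15)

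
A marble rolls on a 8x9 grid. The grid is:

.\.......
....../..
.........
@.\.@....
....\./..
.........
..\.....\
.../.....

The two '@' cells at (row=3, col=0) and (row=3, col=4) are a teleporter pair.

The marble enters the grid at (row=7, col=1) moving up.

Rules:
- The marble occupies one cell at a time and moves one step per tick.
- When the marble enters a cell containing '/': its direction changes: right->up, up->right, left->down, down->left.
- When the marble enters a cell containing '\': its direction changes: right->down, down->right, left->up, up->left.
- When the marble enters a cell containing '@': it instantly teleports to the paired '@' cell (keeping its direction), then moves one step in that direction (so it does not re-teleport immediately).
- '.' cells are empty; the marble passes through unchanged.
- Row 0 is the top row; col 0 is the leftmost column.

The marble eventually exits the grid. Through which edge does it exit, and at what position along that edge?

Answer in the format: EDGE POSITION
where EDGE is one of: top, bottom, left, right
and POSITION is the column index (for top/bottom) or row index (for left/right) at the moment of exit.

Answer: left 0

Derivation:
Step 1: enter (7,1), '.' pass, move up to (6,1)
Step 2: enter (6,1), '.' pass, move up to (5,1)
Step 3: enter (5,1), '.' pass, move up to (4,1)
Step 4: enter (4,1), '.' pass, move up to (3,1)
Step 5: enter (3,1), '.' pass, move up to (2,1)
Step 6: enter (2,1), '.' pass, move up to (1,1)
Step 7: enter (1,1), '.' pass, move up to (0,1)
Step 8: enter (0,1), '\' deflects up->left, move left to (0,0)
Step 9: enter (0,0), '.' pass, move left to (0,-1)
Step 10: at (0,-1) — EXIT via left edge, pos 0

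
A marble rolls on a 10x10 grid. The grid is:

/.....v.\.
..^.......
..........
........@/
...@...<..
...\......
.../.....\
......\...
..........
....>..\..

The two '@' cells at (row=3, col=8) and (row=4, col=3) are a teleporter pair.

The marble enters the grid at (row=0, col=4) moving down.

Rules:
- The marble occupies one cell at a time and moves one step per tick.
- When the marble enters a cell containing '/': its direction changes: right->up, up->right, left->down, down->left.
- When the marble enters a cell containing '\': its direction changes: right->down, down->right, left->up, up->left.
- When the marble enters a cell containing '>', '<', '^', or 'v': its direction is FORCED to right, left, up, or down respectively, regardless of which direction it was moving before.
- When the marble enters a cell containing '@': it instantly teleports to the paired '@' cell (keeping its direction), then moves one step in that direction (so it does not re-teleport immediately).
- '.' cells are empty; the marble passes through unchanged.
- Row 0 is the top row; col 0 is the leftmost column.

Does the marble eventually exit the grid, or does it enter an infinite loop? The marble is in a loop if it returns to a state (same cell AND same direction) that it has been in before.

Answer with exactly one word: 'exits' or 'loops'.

Step 1: enter (0,4), '.' pass, move down to (1,4)
Step 2: enter (1,4), '.' pass, move down to (2,4)
Step 3: enter (2,4), '.' pass, move down to (3,4)
Step 4: enter (3,4), '.' pass, move down to (4,4)
Step 5: enter (4,4), '.' pass, move down to (5,4)
Step 6: enter (5,4), '.' pass, move down to (6,4)
Step 7: enter (6,4), '.' pass, move down to (7,4)
Step 8: enter (7,4), '.' pass, move down to (8,4)
Step 9: enter (8,4), '.' pass, move down to (9,4)
Step 10: enter (9,4), '>' forces down->right, move right to (9,5)
Step 11: enter (9,5), '.' pass, move right to (9,6)
Step 12: enter (9,6), '.' pass, move right to (9,7)
Step 13: enter (9,7), '\' deflects right->down, move down to (10,7)
Step 14: at (10,7) — EXIT via bottom edge, pos 7

Answer: exits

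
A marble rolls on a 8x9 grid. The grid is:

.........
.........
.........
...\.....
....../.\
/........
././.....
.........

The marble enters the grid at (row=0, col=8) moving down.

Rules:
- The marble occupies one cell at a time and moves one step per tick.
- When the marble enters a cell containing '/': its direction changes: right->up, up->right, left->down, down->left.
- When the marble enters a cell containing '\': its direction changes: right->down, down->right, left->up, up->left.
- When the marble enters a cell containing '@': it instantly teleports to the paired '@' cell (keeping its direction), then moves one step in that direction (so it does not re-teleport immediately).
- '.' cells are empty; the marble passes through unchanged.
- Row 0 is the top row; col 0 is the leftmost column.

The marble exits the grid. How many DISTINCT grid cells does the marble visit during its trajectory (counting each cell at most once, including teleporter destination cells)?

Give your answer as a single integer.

Answer: 5

Derivation:
Step 1: enter (0,8), '.' pass, move down to (1,8)
Step 2: enter (1,8), '.' pass, move down to (2,8)
Step 3: enter (2,8), '.' pass, move down to (3,8)
Step 4: enter (3,8), '.' pass, move down to (4,8)
Step 5: enter (4,8), '\' deflects down->right, move right to (4,9)
Step 6: at (4,9) — EXIT via right edge, pos 4
Distinct cells visited: 5 (path length 5)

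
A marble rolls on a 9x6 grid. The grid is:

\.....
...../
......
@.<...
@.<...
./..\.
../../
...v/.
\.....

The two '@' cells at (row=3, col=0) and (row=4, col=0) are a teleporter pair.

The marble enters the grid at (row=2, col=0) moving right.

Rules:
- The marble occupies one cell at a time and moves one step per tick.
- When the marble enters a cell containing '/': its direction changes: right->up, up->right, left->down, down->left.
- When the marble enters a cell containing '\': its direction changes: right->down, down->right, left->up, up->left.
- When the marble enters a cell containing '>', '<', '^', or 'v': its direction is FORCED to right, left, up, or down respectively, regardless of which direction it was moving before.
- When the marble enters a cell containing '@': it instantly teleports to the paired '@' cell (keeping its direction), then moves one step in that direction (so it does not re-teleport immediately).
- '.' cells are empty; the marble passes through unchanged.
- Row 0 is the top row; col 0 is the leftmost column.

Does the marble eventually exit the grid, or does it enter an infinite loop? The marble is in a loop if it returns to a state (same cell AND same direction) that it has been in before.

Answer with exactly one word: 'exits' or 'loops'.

Answer: exits

Derivation:
Step 1: enter (2,0), '.' pass, move right to (2,1)
Step 2: enter (2,1), '.' pass, move right to (2,2)
Step 3: enter (2,2), '.' pass, move right to (2,3)
Step 4: enter (2,3), '.' pass, move right to (2,4)
Step 5: enter (2,4), '.' pass, move right to (2,5)
Step 6: enter (2,5), '.' pass, move right to (2,6)
Step 7: at (2,6) — EXIT via right edge, pos 2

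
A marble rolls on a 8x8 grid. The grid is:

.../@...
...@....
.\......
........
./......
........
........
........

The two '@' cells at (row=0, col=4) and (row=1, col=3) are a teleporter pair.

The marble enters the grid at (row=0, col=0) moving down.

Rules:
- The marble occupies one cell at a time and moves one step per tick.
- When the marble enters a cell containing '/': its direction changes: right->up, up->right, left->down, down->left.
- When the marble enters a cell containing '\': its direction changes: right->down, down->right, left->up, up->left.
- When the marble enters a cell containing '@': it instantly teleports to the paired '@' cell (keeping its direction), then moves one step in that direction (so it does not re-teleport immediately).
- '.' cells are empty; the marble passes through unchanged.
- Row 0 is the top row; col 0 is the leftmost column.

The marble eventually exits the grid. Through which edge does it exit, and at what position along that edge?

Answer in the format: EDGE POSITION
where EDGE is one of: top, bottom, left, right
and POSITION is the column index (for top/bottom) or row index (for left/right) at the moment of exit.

Answer: bottom 0

Derivation:
Step 1: enter (0,0), '.' pass, move down to (1,0)
Step 2: enter (1,0), '.' pass, move down to (2,0)
Step 3: enter (2,0), '.' pass, move down to (3,0)
Step 4: enter (3,0), '.' pass, move down to (4,0)
Step 5: enter (4,0), '.' pass, move down to (5,0)
Step 6: enter (5,0), '.' pass, move down to (6,0)
Step 7: enter (6,0), '.' pass, move down to (7,0)
Step 8: enter (7,0), '.' pass, move down to (8,0)
Step 9: at (8,0) — EXIT via bottom edge, pos 0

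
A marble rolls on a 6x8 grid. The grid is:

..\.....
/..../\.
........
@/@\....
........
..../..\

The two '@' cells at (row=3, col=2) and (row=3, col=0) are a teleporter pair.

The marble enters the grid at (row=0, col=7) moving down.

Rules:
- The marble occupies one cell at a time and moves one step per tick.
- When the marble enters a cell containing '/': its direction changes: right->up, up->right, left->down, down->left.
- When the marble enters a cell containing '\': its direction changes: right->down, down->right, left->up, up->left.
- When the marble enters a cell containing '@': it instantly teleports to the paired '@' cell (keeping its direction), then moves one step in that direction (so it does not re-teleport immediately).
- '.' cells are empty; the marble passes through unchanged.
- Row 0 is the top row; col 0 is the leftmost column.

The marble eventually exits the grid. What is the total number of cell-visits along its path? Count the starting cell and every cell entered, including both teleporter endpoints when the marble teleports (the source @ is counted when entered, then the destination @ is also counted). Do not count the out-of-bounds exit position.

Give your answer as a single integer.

Answer: 6

Derivation:
Step 1: enter (0,7), '.' pass, move down to (1,7)
Step 2: enter (1,7), '.' pass, move down to (2,7)
Step 3: enter (2,7), '.' pass, move down to (3,7)
Step 4: enter (3,7), '.' pass, move down to (4,7)
Step 5: enter (4,7), '.' pass, move down to (5,7)
Step 6: enter (5,7), '\' deflects down->right, move right to (5,8)
Step 7: at (5,8) — EXIT via right edge, pos 5
Path length (cell visits): 6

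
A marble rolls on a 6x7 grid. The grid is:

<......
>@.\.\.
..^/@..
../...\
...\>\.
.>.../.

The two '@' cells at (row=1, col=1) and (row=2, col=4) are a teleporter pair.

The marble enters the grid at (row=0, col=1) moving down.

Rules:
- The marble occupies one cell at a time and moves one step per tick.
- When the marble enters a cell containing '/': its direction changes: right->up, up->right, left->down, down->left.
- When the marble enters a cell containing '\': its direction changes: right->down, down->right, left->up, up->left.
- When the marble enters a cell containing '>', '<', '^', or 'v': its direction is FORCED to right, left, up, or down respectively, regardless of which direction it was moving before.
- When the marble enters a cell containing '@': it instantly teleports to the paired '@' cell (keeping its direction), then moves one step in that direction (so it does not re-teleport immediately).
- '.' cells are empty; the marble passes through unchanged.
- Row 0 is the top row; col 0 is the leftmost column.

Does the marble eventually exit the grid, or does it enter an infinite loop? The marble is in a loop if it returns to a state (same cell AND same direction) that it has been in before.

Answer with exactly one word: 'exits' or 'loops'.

Answer: loops

Derivation:
Step 1: enter (0,1), '.' pass, move down to (1,1)
Step 2: enter (1,1), '@' teleport (1,1)->(2,4), also enter (2,4), move down to (3,4)
Step 3: enter (3,4), '.' pass, move down to (4,4)
Step 4: enter (4,4), '>' forces down->right, move right to (4,5)
Step 5: enter (4,5), '\' deflects right->down, move down to (5,5)
Step 6: enter (5,5), '/' deflects down->left, move left to (5,4)
Step 7: enter (5,4), '.' pass, move left to (5,3)
Step 8: enter (5,3), '.' pass, move left to (5,2)
Step 9: enter (5,2), '.' pass, move left to (5,1)
Step 10: enter (5,1), '>' forces left->right, move right to (5,2)
Step 11: enter (5,2), '.' pass, move right to (5,3)
Step 12: enter (5,3), '.' pass, move right to (5,4)
Step 13: enter (5,4), '.' pass, move right to (5,5)
Step 14: enter (5,5), '/' deflects right->up, move up to (4,5)
Step 15: enter (4,5), '\' deflects up->left, move left to (4,4)
Step 16: enter (4,4), '>' forces left->right, move right to (4,5)
Step 17: at (4,5) dir=right — LOOP DETECTED (seen before)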